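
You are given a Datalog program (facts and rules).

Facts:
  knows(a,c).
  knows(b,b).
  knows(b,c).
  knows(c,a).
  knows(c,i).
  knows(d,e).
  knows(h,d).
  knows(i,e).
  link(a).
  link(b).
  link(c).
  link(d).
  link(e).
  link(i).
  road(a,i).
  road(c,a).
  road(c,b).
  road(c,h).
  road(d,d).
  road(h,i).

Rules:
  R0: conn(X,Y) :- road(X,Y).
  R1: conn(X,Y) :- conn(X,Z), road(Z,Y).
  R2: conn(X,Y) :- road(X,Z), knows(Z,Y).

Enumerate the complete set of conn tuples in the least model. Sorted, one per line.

round 1: derive conn(a,i) via R0 from road(a,i)
round 1: derive conn(c,a) via R0 from road(c,a)
round 1: derive conn(c,b) via R0 from road(c,b)
round 1: derive conn(c,h) via R0 from road(c,h)
round 1: derive conn(d,d) via R0 from road(d,d)
round 1: derive conn(h,i) via R0 from road(h,i)
round 1: derive conn(a,e) via R2 from road(a,i), knows(i,e)
round 1: derive conn(c,c) via R2 from road(c,a), knows(a,c)
round 1: derive conn(c,d) via R2 from road(c,h), knows(h,d)
round 1: derive conn(d,e) via R2 from road(d,d), knows(d,e)
round 1: derive conn(h,e) via R2 from road(h,i), knows(i,e)
round 2: derive conn(c,i) via R1 from conn(c,a), road(a,i)

conn(a,e)
conn(a,i)
conn(c,a)
conn(c,b)
conn(c,c)
conn(c,d)
conn(c,h)
conn(c,i)
conn(d,d)
conn(d,e)
conn(h,e)
conn(h,i)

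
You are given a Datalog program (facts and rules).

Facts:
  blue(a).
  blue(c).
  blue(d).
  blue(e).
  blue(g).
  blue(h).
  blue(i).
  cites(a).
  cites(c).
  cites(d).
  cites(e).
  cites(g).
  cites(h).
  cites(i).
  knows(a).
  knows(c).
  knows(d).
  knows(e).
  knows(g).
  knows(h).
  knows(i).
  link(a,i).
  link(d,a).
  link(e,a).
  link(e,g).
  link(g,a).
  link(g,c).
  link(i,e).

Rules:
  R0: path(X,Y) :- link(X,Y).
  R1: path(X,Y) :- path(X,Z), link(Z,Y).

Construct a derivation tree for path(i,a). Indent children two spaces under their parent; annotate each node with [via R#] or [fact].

path(i,a)  [via R1]
  path(i,e)  [via R0]
    link(i,e)  [fact]
  link(e,a)  [fact]

round 1: derive path(a,i) via R0 from link(a,i)
round 1: derive path(d,a) via R0 from link(d,a)
round 1: derive path(e,a) via R0 from link(e,a)
round 1: derive path(e,g) via R0 from link(e,g)
round 1: derive path(g,a) via R0 from link(g,a)
round 1: derive path(g,c) via R0 from link(g,c)
round 1: derive path(i,e) via R0 from link(i,e)
round 2: derive path(a,e) via R1 from path(a,i), link(i,e)
round 2: derive path(d,i) via R1 from path(d,a), link(a,i)
round 2: derive path(e,c) via R1 from path(e,g), link(g,c)
round 2: derive path(e,i) via R1 from path(e,a), link(a,i)
round 2: derive path(g,i) via R1 from path(g,a), link(a,i)
round 2: derive path(i,a) via R1 from path(i,e), link(e,a)
round 2: derive path(i,g) via R1 from path(i,e), link(e,g)
round 3: derive path(a,a) via R1 from path(a,e), link(e,a)
round 3: derive path(a,g) via R1 from path(a,e), link(e,g)
round 3: derive path(d,e) via R1 from path(d,i), link(i,e)
round 3: derive path(e,e) via R1 from path(e,i), link(i,e)
round 3: derive path(g,e) via R1 from path(g,i), link(i,e)
round 3: derive path(i,c) via R1 from path(i,g), link(g,c)
round 3: derive path(i,i) via R1 from path(i,a), link(a,i)
round 4: derive path(a,c) via R1 from path(a,g), link(g,c)
round 4: derive path(d,g) via R1 from path(d,e), link(e,g)
round 4: derive path(g,g) via R1 from path(g,e), link(e,g)
round 5: derive path(d,c) via R1 from path(d,g), link(g,c)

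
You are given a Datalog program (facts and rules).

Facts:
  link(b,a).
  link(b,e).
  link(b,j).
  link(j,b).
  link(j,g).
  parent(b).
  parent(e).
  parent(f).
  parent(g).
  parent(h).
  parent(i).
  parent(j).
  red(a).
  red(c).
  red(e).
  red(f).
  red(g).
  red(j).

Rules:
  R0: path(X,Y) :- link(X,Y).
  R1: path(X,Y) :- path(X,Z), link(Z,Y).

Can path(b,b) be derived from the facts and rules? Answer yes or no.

yes

round 1: derive path(b,a) via R0 from link(b,a)
round 1: derive path(b,e) via R0 from link(b,e)
round 1: derive path(b,j) via R0 from link(b,j)
round 1: derive path(j,b) via R0 from link(j,b)
round 1: derive path(j,g) via R0 from link(j,g)
round 2: derive path(b,b) via R1 from path(b,j), link(j,b)
round 2: derive path(b,g) via R1 from path(b,j), link(j,g)
round 2: derive path(j,a) via R1 from path(j,b), link(b,a)
round 2: derive path(j,e) via R1 from path(j,b), link(b,e)
round 2: derive path(j,j) via R1 from path(j,b), link(b,j)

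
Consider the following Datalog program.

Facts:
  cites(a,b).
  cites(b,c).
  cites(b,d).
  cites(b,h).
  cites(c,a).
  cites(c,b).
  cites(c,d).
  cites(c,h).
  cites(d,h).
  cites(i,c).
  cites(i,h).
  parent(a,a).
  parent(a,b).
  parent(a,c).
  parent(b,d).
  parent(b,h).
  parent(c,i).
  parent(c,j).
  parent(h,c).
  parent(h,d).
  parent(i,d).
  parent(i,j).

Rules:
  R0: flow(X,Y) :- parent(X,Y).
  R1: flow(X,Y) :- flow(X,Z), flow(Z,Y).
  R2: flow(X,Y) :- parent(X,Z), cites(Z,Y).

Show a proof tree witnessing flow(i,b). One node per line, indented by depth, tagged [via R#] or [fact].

round 1: derive flow(a,a) via R0 from parent(a,a)
round 1: derive flow(a,b) via R0 from parent(a,b)
round 1: derive flow(a,c) via R0 from parent(a,c)
round 1: derive flow(b,d) via R0 from parent(b,d)
round 1: derive flow(b,h) via R0 from parent(b,h)
round 1: derive flow(c,i) via R0 from parent(c,i)
round 1: derive flow(c,j) via R0 from parent(c,j)
round 1: derive flow(h,c) via R0 from parent(h,c)
round 1: derive flow(h,d) via R0 from parent(h,d)
round 1: derive flow(i,d) via R0 from parent(i,d)
round 1: derive flow(i,j) via R0 from parent(i,j)
round 1: derive flow(a,d) via R2 from parent(a,b), cites(b,d)
round 1: derive flow(a,h) via R2 from parent(a,b), cites(b,h)
round 1: derive flow(c,c) via R2 from parent(c,i), cites(i,c)
round 1: derive flow(c,h) via R2 from parent(c,i), cites(i,h)
round 1: derive flow(h,a) via R2 from parent(h,c), cites(c,a)
round 1: derive flow(h,b) via R2 from parent(h,c), cites(c,b)
round 1: derive flow(h,h) via R2 from parent(h,c), cites(c,h)
round 1: derive flow(i,h) via R2 from parent(i,d), cites(d,h)
round 2: derive flow(a,i) via R1 from flow(a,c), flow(c,i)
round 2: derive flow(a,j) via R1 from flow(a,c), flow(c,j)
round 2: derive flow(b,a) via R1 from flow(b,h), flow(h,a)
round 2: derive flow(b,b) via R1 from flow(b,h), flow(h,b)
round 2: derive flow(b,c) via R1 from flow(b,h), flow(h,c)
round 2: derive flow(c,a) via R1 from flow(c,h), flow(h,a)
round 2: derive flow(c,b) via R1 from flow(c,h), flow(h,b)
round 2: derive flow(c,d) via R1 from flow(c,h), flow(h,d)
round 2: derive flow(h,i) via R1 from flow(h,c), flow(c,i)
round 2: derive flow(h,j) via R1 from flow(h,c), flow(c,j)
round 2: derive flow(i,a) via R1 from flow(i,h), flow(h,a)
round 2: derive flow(i,b) via R1 from flow(i,h), flow(h,b)
round 2: derive flow(i,c) via R1 from flow(i,h), flow(h,c)
round 3: derive flow(b,i) via R1 from flow(b,a), flow(a,i)
round 3: derive flow(b,j) via R1 from flow(b,a), flow(a,j)
round 3: derive flow(i,i) via R1 from flow(i,a), flow(a,i)

flow(i,b)  [via R1]
  flow(i,h)  [via R2]
    parent(i,d)  [fact]
    cites(d,h)  [fact]
  flow(h,b)  [via R2]
    parent(h,c)  [fact]
    cites(c,b)  [fact]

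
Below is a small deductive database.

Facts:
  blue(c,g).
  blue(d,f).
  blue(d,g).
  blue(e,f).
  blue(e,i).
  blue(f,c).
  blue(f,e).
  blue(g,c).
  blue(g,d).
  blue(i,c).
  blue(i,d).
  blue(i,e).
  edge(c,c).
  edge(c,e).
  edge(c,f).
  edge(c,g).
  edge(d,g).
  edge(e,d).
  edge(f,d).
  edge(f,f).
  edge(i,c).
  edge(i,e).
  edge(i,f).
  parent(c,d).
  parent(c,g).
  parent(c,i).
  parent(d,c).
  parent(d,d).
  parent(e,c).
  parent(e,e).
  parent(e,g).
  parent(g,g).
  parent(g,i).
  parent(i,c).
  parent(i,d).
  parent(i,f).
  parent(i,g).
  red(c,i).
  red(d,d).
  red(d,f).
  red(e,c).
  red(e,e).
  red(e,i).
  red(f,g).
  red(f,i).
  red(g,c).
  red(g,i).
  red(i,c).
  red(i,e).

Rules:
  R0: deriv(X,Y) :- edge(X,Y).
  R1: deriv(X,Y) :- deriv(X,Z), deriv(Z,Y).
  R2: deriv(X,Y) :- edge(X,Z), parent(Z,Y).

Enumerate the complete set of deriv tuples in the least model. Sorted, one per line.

deriv(c,c)
deriv(c,d)
deriv(c,e)
deriv(c,f)
deriv(c,g)
deriv(c,i)
deriv(d,c)
deriv(d,d)
deriv(d,e)
deriv(d,f)
deriv(d,g)
deriv(d,i)
deriv(e,c)
deriv(e,d)
deriv(e,e)
deriv(e,f)
deriv(e,g)
deriv(e,i)
deriv(f,c)
deriv(f,d)
deriv(f,e)
deriv(f,f)
deriv(f,g)
deriv(f,i)
deriv(i,c)
deriv(i,d)
deriv(i,e)
deriv(i,f)
deriv(i,g)
deriv(i,i)

round 1: derive deriv(c,c) via R0 from edge(c,c)
round 1: derive deriv(c,e) via R0 from edge(c,e)
round 1: derive deriv(c,f) via R0 from edge(c,f)
round 1: derive deriv(c,g) via R0 from edge(c,g)
round 1: derive deriv(d,g) via R0 from edge(d,g)
round 1: derive deriv(e,d) via R0 from edge(e,d)
round 1: derive deriv(f,d) via R0 from edge(f,d)
round 1: derive deriv(f,f) via R0 from edge(f,f)
round 1: derive deriv(i,c) via R0 from edge(i,c)
round 1: derive deriv(i,e) via R0 from edge(i,e)
round 1: derive deriv(i,f) via R0 from edge(i,f)
round 1: derive deriv(c,d) via R2 from edge(c,c), parent(c,d)
round 1: derive deriv(c,i) via R2 from edge(c,c), parent(c,i)
round 1: derive deriv(d,i) via R2 from edge(d,g), parent(g,i)
round 1: derive deriv(e,c) via R2 from edge(e,d), parent(d,c)
round 1: derive deriv(f,c) via R2 from edge(f,d), parent(d,c)
round 1: derive deriv(i,d) via R2 from edge(i,c), parent(c,d)
round 1: derive deriv(i,g) via R2 from edge(i,c), parent(c,g)
round 1: derive deriv(i,i) via R2 from edge(i,c), parent(c,i)
round 2: derive deriv(d,c) via R1 from deriv(d,i), deriv(i,c)
round 2: derive deriv(d,d) via R1 from deriv(d,i), deriv(i,d)
round 2: derive deriv(d,e) via R1 from deriv(d,i), deriv(i,e)
round 2: derive deriv(d,f) via R1 from deriv(d,i), deriv(i,f)
round 2: derive deriv(e,e) via R1 from deriv(e,c), deriv(c,e)
round 2: derive deriv(e,f) via R1 from deriv(e,c), deriv(c,f)
round 2: derive deriv(e,g) via R1 from deriv(e,c), deriv(c,g)
round 2: derive deriv(e,i) via R1 from deriv(e,c), deriv(c,i)
round 2: derive deriv(f,e) via R1 from deriv(f,c), deriv(c,e)
round 2: derive deriv(f,g) via R1 from deriv(f,c), deriv(c,g)
round 2: derive deriv(f,i) via R1 from deriv(f,c), deriv(c,i)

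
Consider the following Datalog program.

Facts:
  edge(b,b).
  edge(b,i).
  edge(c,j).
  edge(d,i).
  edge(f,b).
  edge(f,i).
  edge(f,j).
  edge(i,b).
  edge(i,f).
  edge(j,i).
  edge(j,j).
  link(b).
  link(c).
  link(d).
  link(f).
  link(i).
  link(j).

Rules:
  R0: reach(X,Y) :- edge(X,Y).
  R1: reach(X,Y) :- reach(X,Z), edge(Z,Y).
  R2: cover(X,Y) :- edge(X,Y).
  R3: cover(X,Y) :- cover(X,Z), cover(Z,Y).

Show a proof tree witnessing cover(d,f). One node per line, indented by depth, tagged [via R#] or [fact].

cover(d,f)  [via R3]
  cover(d,i)  [via R2]
    edge(d,i)  [fact]
  cover(i,f)  [via R2]
    edge(i,f)  [fact]

round 1: derive cover(b,b) via R2 from edge(b,b)
round 1: derive cover(b,i) via R2 from edge(b,i)
round 1: derive cover(c,j) via R2 from edge(c,j)
round 1: derive cover(d,i) via R2 from edge(d,i)
round 1: derive cover(f,b) via R2 from edge(f,b)
round 1: derive cover(f,i) via R2 from edge(f,i)
round 1: derive cover(f,j) via R2 from edge(f,j)
round 1: derive cover(i,b) via R2 from edge(i,b)
round 1: derive cover(i,f) via R2 from edge(i,f)
round 1: derive cover(j,i) via R2 from edge(j,i)
round 1: derive cover(j,j) via R2 from edge(j,j)
round 2: derive cover(b,f) via R3 from cover(b,i), cover(i,f)
round 2: derive cover(c,i) via R3 from cover(c,j), cover(j,i)
round 2: derive cover(d,b) via R3 from cover(d,i), cover(i,b)
round 2: derive cover(d,f) via R3 from cover(d,i), cover(i,f)
round 2: derive cover(f,f) via R3 from cover(f,i), cover(i,f)
round 2: derive cover(i,i) via R3 from cover(i,b), cover(b,i)
round 2: derive cover(i,j) via R3 from cover(i,f), cover(f,j)
round 2: derive cover(j,b) via R3 from cover(j,i), cover(i,b)
round 2: derive cover(j,f) via R3 from cover(j,i), cover(i,f)
round 3: derive cover(b,j) via R3 from cover(b,f), cover(f,j)
round 3: derive cover(c,b) via R3 from cover(c,i), cover(i,b)
round 3: derive cover(c,f) via R3 from cover(c,i), cover(i,f)
round 3: derive cover(d,j) via R3 from cover(d,f), cover(f,j)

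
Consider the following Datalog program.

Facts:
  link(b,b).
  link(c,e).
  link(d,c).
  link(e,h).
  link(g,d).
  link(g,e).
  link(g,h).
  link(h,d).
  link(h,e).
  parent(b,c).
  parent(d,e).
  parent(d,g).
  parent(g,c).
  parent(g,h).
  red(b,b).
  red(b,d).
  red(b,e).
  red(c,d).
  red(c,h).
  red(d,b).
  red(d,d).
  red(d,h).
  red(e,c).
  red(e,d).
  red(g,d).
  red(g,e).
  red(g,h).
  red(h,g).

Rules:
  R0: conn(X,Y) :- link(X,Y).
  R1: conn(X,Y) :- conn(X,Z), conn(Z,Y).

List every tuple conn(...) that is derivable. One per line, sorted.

round 1: derive conn(b,b) via R0 from link(b,b)
round 1: derive conn(c,e) via R0 from link(c,e)
round 1: derive conn(d,c) via R0 from link(d,c)
round 1: derive conn(e,h) via R0 from link(e,h)
round 1: derive conn(g,d) via R0 from link(g,d)
round 1: derive conn(g,e) via R0 from link(g,e)
round 1: derive conn(g,h) via R0 from link(g,h)
round 1: derive conn(h,d) via R0 from link(h,d)
round 1: derive conn(h,e) via R0 from link(h,e)
round 2: derive conn(c,h) via R1 from conn(c,e), conn(e,h)
round 2: derive conn(d,e) via R1 from conn(d,c), conn(c,e)
round 2: derive conn(e,d) via R1 from conn(e,h), conn(h,d)
round 2: derive conn(e,e) via R1 from conn(e,h), conn(h,e)
round 2: derive conn(g,c) via R1 from conn(g,d), conn(d,c)
round 2: derive conn(h,c) via R1 from conn(h,d), conn(d,c)
round 2: derive conn(h,h) via R1 from conn(h,e), conn(e,h)
round 3: derive conn(c,c) via R1 from conn(c,h), conn(h,c)
round 3: derive conn(c,d) via R1 from conn(c,e), conn(e,d)
round 3: derive conn(d,d) via R1 from conn(d,e), conn(e,d)
round 3: derive conn(d,h) via R1 from conn(d,c), conn(c,h)
round 3: derive conn(e,c) via R1 from conn(e,d), conn(d,c)

conn(b,b)
conn(c,c)
conn(c,d)
conn(c,e)
conn(c,h)
conn(d,c)
conn(d,d)
conn(d,e)
conn(d,h)
conn(e,c)
conn(e,d)
conn(e,e)
conn(e,h)
conn(g,c)
conn(g,d)
conn(g,e)
conn(g,h)
conn(h,c)
conn(h,d)
conn(h,e)
conn(h,h)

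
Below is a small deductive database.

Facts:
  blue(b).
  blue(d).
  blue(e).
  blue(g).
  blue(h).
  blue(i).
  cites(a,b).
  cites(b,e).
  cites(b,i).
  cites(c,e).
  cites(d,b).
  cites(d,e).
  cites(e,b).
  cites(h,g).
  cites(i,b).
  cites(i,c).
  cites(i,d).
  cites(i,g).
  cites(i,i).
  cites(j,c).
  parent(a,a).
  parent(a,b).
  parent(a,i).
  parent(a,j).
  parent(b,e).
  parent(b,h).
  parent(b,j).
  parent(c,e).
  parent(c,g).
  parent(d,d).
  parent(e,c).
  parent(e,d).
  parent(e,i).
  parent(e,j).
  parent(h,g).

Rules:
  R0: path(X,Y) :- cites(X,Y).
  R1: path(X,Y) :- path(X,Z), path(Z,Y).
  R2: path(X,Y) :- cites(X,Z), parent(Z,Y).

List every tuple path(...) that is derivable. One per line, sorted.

path(a,b)
path(a,c)
path(a,d)
path(a,e)
path(a,g)
path(a,h)
path(a,i)
path(a,j)
path(b,b)
path(b,c)
path(b,d)
path(b,e)
path(b,g)
path(b,h)
path(b,i)
path(b,j)
path(c,b)
path(c,c)
path(c,d)
path(c,e)
path(c,g)
path(c,h)
path(c,i)
path(c,j)
path(d,b)
path(d,c)
path(d,d)
path(d,e)
path(d,g)
path(d,h)
path(d,i)
path(d,j)
path(e,b)
path(e,c)
path(e,d)
path(e,e)
path(e,g)
path(e,h)
path(e,i)
path(e,j)
path(h,g)
path(i,b)
path(i,c)
path(i,d)
path(i,e)
path(i,g)
path(i,h)
path(i,i)
path(i,j)
path(j,b)
path(j,c)
path(j,d)
path(j,e)
path(j,g)
path(j,h)
path(j,i)
path(j,j)

round 1: derive path(a,b) via R0 from cites(a,b)
round 1: derive path(b,e) via R0 from cites(b,e)
round 1: derive path(b,i) via R0 from cites(b,i)
round 1: derive path(c,e) via R0 from cites(c,e)
round 1: derive path(d,b) via R0 from cites(d,b)
round 1: derive path(d,e) via R0 from cites(d,e)
round 1: derive path(e,b) via R0 from cites(e,b)
round 1: derive path(h,g) via R0 from cites(h,g)
round 1: derive path(i,b) via R0 from cites(i,b)
round 1: derive path(i,c) via R0 from cites(i,c)
round 1: derive path(i,d) via R0 from cites(i,d)
round 1: derive path(i,g) via R0 from cites(i,g)
round 1: derive path(i,i) via R0 from cites(i,i)
round 1: derive path(j,c) via R0 from cites(j,c)
round 1: derive path(a,e) via R2 from cites(a,b), parent(b,e)
round 1: derive path(a,h) via R2 from cites(a,b), parent(b,h)
round 1: derive path(a,j) via R2 from cites(a,b), parent(b,j)
round 1: derive path(b,c) via R2 from cites(b,e), parent(e,c)
round 1: derive path(b,d) via R2 from cites(b,e), parent(e,d)
round 1: derive path(b,j) via R2 from cites(b,e), parent(e,j)
round 1: derive path(c,c) via R2 from cites(c,e), parent(e,c)
round 1: derive path(c,d) via R2 from cites(c,e), parent(e,d)
round 1: derive path(c,i) via R2 from cites(c,e), parent(e,i)
round 1: derive path(c,j) via R2 from cites(c,e), parent(e,j)
round 1: derive path(d,c) via R2 from cites(d,e), parent(e,c)
round 1: derive path(d,d) via R2 from cites(d,e), parent(e,d)
round 1: derive path(d,h) via R2 from cites(d,b), parent(b,h)
round 1: derive path(d,i) via R2 from cites(d,e), parent(e,i)
round 1: derive path(d,j) via R2 from cites(d,b), parent(b,j)
round 1: derive path(e,e) via R2 from cites(e,b), parent(b,e)
round 1: derive path(e,h) via R2 from cites(e,b), parent(b,h)
round 1: derive path(e,j) via R2 from cites(e,b), parent(b,j)
round 1: derive path(i,e) via R2 from cites(i,b), parent(b,e)
round 1: derive path(i,h) via R2 from cites(i,b), parent(b,h)
round 1: derive path(i,j) via R2 from cites(i,b), parent(b,j)
round 1: derive path(j,e) via R2 from cites(j,c), parent(c,e)
round 1: derive path(j,g) via R2 from cites(j,c), parent(c,g)
round 2: derive path(a,c) via R1 from path(a,b), path(b,c)
round 2: derive path(a,d) via R1 from path(a,b), path(b,d)
round 2: derive path(a,g) via R1 from path(a,h), path(h,g)
round 2: derive path(a,i) via R1 from path(a,b), path(b,i)
round 2: derive path(b,b) via R1 from path(b,d), path(d,b)
round 2: derive path(b,g) via R1 from path(b,i), path(i,g)
round 2: derive path(b,h) via R1 from path(b,d), path(d,h)
round 2: derive path(c,b) via R1 from path(c,d), path(d,b)
round 2: derive path(c,g) via R1 from path(c,i), path(i,g)
round 2: derive path(c,h) via R1 from path(c,d), path(d,h)
round 2: derive path(d,g) via R1 from path(d,h), path(h,g)
round 2: derive path(e,c) via R1 from path(e,b), path(b,c)
round 2: derive path(e,d) via R1 from path(e,b), path(b,d)
round 2: derive path(e,g) via R1 from path(e,h), path(h,g)
round 2: derive path(e,i) via R1 from path(e,b), path(b,i)
round 2: derive path(j,b) via R1 from path(j,e), path(e,b)
round 2: derive path(j,d) via R1 from path(j,c), path(c,d)
round 2: derive path(j,h) via R1 from path(j,e), path(e,h)
round 2: derive path(j,i) via R1 from path(j,c), path(c,i)
round 2: derive path(j,j) via R1 from path(j,c), path(c,j)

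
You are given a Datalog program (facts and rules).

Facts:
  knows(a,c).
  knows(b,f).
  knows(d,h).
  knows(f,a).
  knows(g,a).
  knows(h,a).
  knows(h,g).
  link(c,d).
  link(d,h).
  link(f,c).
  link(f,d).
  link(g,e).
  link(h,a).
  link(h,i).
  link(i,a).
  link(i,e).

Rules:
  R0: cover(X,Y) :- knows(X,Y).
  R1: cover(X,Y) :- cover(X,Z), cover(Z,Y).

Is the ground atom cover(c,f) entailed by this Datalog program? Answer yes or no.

round 1: derive cover(a,c) via R0 from knows(a,c)
round 1: derive cover(b,f) via R0 from knows(b,f)
round 1: derive cover(d,h) via R0 from knows(d,h)
round 1: derive cover(f,a) via R0 from knows(f,a)
round 1: derive cover(g,a) via R0 from knows(g,a)
round 1: derive cover(h,a) via R0 from knows(h,a)
round 1: derive cover(h,g) via R0 from knows(h,g)
round 2: derive cover(b,a) via R1 from cover(b,f), cover(f,a)
round 2: derive cover(d,a) via R1 from cover(d,h), cover(h,a)
round 2: derive cover(d,g) via R1 from cover(d,h), cover(h,g)
round 2: derive cover(f,c) via R1 from cover(f,a), cover(a,c)
round 2: derive cover(g,c) via R1 from cover(g,a), cover(a,c)
round 2: derive cover(h,c) via R1 from cover(h,a), cover(a,c)
round 3: derive cover(b,c) via R1 from cover(b,a), cover(a,c)
round 3: derive cover(d,c) via R1 from cover(d,a), cover(a,c)

no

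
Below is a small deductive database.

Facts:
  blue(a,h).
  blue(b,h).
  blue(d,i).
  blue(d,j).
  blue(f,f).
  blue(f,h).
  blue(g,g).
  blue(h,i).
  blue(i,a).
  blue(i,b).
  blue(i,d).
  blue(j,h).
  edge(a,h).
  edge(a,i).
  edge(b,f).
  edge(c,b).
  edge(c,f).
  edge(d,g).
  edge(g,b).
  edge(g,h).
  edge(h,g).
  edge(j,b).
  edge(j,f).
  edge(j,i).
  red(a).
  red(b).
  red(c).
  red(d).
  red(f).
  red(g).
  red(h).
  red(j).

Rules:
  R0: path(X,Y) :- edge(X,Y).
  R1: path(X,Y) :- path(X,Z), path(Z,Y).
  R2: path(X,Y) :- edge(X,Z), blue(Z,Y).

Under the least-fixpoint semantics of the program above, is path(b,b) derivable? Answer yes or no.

yes

round 1: derive path(a,h) via R0 from edge(a,h)
round 1: derive path(a,i) via R0 from edge(a,i)
round 1: derive path(b,f) via R0 from edge(b,f)
round 1: derive path(c,b) via R0 from edge(c,b)
round 1: derive path(c,f) via R0 from edge(c,f)
round 1: derive path(d,g) via R0 from edge(d,g)
round 1: derive path(g,b) via R0 from edge(g,b)
round 1: derive path(g,h) via R0 from edge(g,h)
round 1: derive path(h,g) via R0 from edge(h,g)
round 1: derive path(j,b) via R0 from edge(j,b)
round 1: derive path(j,f) via R0 from edge(j,f)
round 1: derive path(j,i) via R0 from edge(j,i)
round 1: derive path(a,a) via R2 from edge(a,i), blue(i,a)
round 1: derive path(a,b) via R2 from edge(a,i), blue(i,b)
round 1: derive path(a,d) via R2 from edge(a,i), blue(i,d)
round 1: derive path(b,h) via R2 from edge(b,f), blue(f,h)
round 1: derive path(c,h) via R2 from edge(c,b), blue(b,h)
round 1: derive path(g,i) via R2 from edge(g,h), blue(h,i)
round 1: derive path(j,a) via R2 from edge(j,i), blue(i,a)
round 1: derive path(j,d) via R2 from edge(j,i), blue(i,d)
round 1: derive path(j,h) via R2 from edge(j,b), blue(b,h)
round 2: derive path(a,f) via R1 from path(a,b), path(b,f)
round 2: derive path(a,g) via R1 from path(a,d), path(d,g)
round 2: derive path(b,g) via R1 from path(b,h), path(h,g)
round 2: derive path(c,g) via R1 from path(c,h), path(h,g)
round 2: derive path(d,b) via R1 from path(d,g), path(g,b)
round 2: derive path(d,h) via R1 from path(d,g), path(g,h)
round 2: derive path(d,i) via R1 from path(d,g), path(g,i)
round 2: derive path(g,f) via R1 from path(g,b), path(b,f)
round 2: derive path(g,g) via R1 from path(g,h), path(h,g)
round 2: derive path(h,b) via R1 from path(h,g), path(g,b)
round 2: derive path(h,h) via R1 from path(h,g), path(g,h)
round 2: derive path(h,i) via R1 from path(h,g), path(g,i)
round 2: derive path(j,g) via R1 from path(j,d), path(d,g)
round 3: derive path(b,b) via R1 from path(b,g), path(g,b)
round 3: derive path(b,i) via R1 from path(b,g), path(g,i)
round 3: derive path(c,i) via R1 from path(c,g), path(g,i)
round 3: derive path(d,f) via R1 from path(d,b), path(b,f)
round 3: derive path(h,f) via R1 from path(h,b), path(b,f)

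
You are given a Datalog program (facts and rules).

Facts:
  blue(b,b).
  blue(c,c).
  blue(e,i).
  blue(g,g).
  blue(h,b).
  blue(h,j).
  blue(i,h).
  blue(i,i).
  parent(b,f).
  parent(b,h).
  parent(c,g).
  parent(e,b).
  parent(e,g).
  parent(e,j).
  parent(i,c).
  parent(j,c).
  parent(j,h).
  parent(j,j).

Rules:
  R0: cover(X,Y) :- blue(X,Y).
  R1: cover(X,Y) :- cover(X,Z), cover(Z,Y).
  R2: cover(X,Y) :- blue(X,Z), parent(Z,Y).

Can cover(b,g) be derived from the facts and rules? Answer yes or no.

yes

round 1: derive cover(b,b) via R0 from blue(b,b)
round 1: derive cover(c,c) via R0 from blue(c,c)
round 1: derive cover(e,i) via R0 from blue(e,i)
round 1: derive cover(g,g) via R0 from blue(g,g)
round 1: derive cover(h,b) via R0 from blue(h,b)
round 1: derive cover(h,j) via R0 from blue(h,j)
round 1: derive cover(i,h) via R0 from blue(i,h)
round 1: derive cover(i,i) via R0 from blue(i,i)
round 1: derive cover(b,f) via R2 from blue(b,b), parent(b,f)
round 1: derive cover(b,h) via R2 from blue(b,b), parent(b,h)
round 1: derive cover(c,g) via R2 from blue(c,c), parent(c,g)
round 1: derive cover(e,c) via R2 from blue(e,i), parent(i,c)
round 1: derive cover(h,c) via R2 from blue(h,j), parent(j,c)
round 1: derive cover(h,f) via R2 from blue(h,b), parent(b,f)
round 1: derive cover(h,h) via R2 from blue(h,b), parent(b,h)
round 1: derive cover(i,c) via R2 from blue(i,i), parent(i,c)
round 2: derive cover(b,c) via R1 from cover(b,h), cover(h,c)
round 2: derive cover(b,j) via R1 from cover(b,h), cover(h,j)
round 2: derive cover(e,g) via R1 from cover(e,c), cover(c,g)
round 2: derive cover(e,h) via R1 from cover(e,i), cover(i,h)
round 2: derive cover(h,g) via R1 from cover(h,c), cover(c,g)
round 2: derive cover(i,b) via R1 from cover(i,h), cover(h,b)
round 2: derive cover(i,f) via R1 from cover(i,h), cover(h,f)
round 2: derive cover(i,g) via R1 from cover(i,c), cover(c,g)
round 2: derive cover(i,j) via R1 from cover(i,h), cover(h,j)
round 3: derive cover(b,g) via R1 from cover(b,c), cover(c,g)
round 3: derive cover(e,b) via R1 from cover(e,h), cover(h,b)
round 3: derive cover(e,f) via R1 from cover(e,h), cover(h,f)
round 3: derive cover(e,j) via R1 from cover(e,h), cover(h,j)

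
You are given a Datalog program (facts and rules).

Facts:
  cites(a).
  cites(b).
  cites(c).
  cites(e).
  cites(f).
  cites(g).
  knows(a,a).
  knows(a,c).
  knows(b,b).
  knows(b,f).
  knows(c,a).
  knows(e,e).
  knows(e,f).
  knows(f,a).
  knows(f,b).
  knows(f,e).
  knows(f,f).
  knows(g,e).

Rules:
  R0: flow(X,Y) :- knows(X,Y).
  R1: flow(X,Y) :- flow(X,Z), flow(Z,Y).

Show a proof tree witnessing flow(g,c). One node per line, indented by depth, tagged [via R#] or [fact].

flow(g,c)  [via R1]
  flow(g,f)  [via R1]
    flow(g,e)  [via R0]
      knows(g,e)  [fact]
    flow(e,f)  [via R0]
      knows(e,f)  [fact]
  flow(f,c)  [via R1]
    flow(f,a)  [via R0]
      knows(f,a)  [fact]
    flow(a,c)  [via R0]
      knows(a,c)  [fact]

round 1: derive flow(a,a) via R0 from knows(a,a)
round 1: derive flow(a,c) via R0 from knows(a,c)
round 1: derive flow(b,b) via R0 from knows(b,b)
round 1: derive flow(b,f) via R0 from knows(b,f)
round 1: derive flow(c,a) via R0 from knows(c,a)
round 1: derive flow(e,e) via R0 from knows(e,e)
round 1: derive flow(e,f) via R0 from knows(e,f)
round 1: derive flow(f,a) via R0 from knows(f,a)
round 1: derive flow(f,b) via R0 from knows(f,b)
round 1: derive flow(f,e) via R0 from knows(f,e)
round 1: derive flow(f,f) via R0 from knows(f,f)
round 1: derive flow(g,e) via R0 from knows(g,e)
round 2: derive flow(b,a) via R1 from flow(b,f), flow(f,a)
round 2: derive flow(b,e) via R1 from flow(b,f), flow(f,e)
round 2: derive flow(c,c) via R1 from flow(c,a), flow(a,c)
round 2: derive flow(e,a) via R1 from flow(e,f), flow(f,a)
round 2: derive flow(e,b) via R1 from flow(e,f), flow(f,b)
round 2: derive flow(f,c) via R1 from flow(f,a), flow(a,c)
round 2: derive flow(g,f) via R1 from flow(g,e), flow(e,f)
round 3: derive flow(b,c) via R1 from flow(b,a), flow(a,c)
round 3: derive flow(e,c) via R1 from flow(e,a), flow(a,c)
round 3: derive flow(g,a) via R1 from flow(g,e), flow(e,a)
round 3: derive flow(g,b) via R1 from flow(g,e), flow(e,b)
round 3: derive flow(g,c) via R1 from flow(g,f), flow(f,c)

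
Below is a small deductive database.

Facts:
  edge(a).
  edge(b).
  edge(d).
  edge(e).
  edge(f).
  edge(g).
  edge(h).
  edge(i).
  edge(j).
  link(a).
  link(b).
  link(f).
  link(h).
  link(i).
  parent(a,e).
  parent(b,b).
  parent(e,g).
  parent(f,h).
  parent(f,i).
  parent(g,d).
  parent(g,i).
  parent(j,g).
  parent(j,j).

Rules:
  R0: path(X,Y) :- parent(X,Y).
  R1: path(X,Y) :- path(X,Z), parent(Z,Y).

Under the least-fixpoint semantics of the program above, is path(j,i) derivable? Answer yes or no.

yes

round 1: derive path(a,e) via R0 from parent(a,e)
round 1: derive path(b,b) via R0 from parent(b,b)
round 1: derive path(e,g) via R0 from parent(e,g)
round 1: derive path(f,h) via R0 from parent(f,h)
round 1: derive path(f,i) via R0 from parent(f,i)
round 1: derive path(g,d) via R0 from parent(g,d)
round 1: derive path(g,i) via R0 from parent(g,i)
round 1: derive path(j,g) via R0 from parent(j,g)
round 1: derive path(j,j) via R0 from parent(j,j)
round 2: derive path(a,g) via R1 from path(a,e), parent(e,g)
round 2: derive path(e,d) via R1 from path(e,g), parent(g,d)
round 2: derive path(e,i) via R1 from path(e,g), parent(g,i)
round 2: derive path(j,d) via R1 from path(j,g), parent(g,d)
round 2: derive path(j,i) via R1 from path(j,g), parent(g,i)
round 3: derive path(a,d) via R1 from path(a,g), parent(g,d)
round 3: derive path(a,i) via R1 from path(a,g), parent(g,i)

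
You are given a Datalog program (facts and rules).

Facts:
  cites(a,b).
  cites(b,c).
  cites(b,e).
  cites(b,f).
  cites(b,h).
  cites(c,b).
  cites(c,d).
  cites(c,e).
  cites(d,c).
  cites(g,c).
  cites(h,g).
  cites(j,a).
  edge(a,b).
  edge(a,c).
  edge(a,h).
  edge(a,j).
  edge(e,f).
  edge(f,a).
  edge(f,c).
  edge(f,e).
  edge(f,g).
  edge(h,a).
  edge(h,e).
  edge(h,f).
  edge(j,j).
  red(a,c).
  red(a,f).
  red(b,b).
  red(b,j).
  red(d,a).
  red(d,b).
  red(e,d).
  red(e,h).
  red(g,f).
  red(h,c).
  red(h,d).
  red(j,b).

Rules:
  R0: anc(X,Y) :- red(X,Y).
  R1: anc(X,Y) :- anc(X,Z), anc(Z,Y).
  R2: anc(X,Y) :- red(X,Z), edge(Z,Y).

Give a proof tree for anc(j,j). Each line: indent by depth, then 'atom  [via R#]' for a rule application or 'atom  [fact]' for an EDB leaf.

anc(j,j)  [via R1]
  anc(j,b)  [via R0]
    red(j,b)  [fact]
  anc(b,j)  [via R0]
    red(b,j)  [fact]

round 1: derive anc(a,c) via R0 from red(a,c)
round 1: derive anc(a,f) via R0 from red(a,f)
round 1: derive anc(b,b) via R0 from red(b,b)
round 1: derive anc(b,j) via R0 from red(b,j)
round 1: derive anc(d,a) via R0 from red(d,a)
round 1: derive anc(d,b) via R0 from red(d,b)
round 1: derive anc(e,d) via R0 from red(e,d)
round 1: derive anc(e,h) via R0 from red(e,h)
round 1: derive anc(g,f) via R0 from red(g,f)
round 1: derive anc(h,c) via R0 from red(h,c)
round 1: derive anc(h,d) via R0 from red(h,d)
round 1: derive anc(j,b) via R0 from red(j,b)
round 1: derive anc(a,a) via R2 from red(a,f), edge(f,a)
round 1: derive anc(a,e) via R2 from red(a,f), edge(f,e)
round 1: derive anc(a,g) via R2 from red(a,f), edge(f,g)
round 1: derive anc(d,c) via R2 from red(d,a), edge(a,c)
round 1: derive anc(d,h) via R2 from red(d,a), edge(a,h)
round 1: derive anc(d,j) via R2 from red(d,a), edge(a,j)
round 1: derive anc(e,a) via R2 from red(e,h), edge(h,a)
round 1: derive anc(e,e) via R2 from red(e,h), edge(h,e)
round 1: derive anc(e,f) via R2 from red(e,h), edge(h,f)
round 1: derive anc(g,a) via R2 from red(g,f), edge(f,a)
round 1: derive anc(g,c) via R2 from red(g,f), edge(f,c)
round 1: derive anc(g,e) via R2 from red(g,f), edge(f,e)
round 1: derive anc(g,g) via R2 from red(g,f), edge(f,g)
round 2: derive anc(a,d) via R1 from anc(a,e), anc(e,d)
round 2: derive anc(a,h) via R1 from anc(a,e), anc(e,h)
round 2: derive anc(d,d) via R1 from anc(d,h), anc(h,d)
round 2: derive anc(d,e) via R1 from anc(d,a), anc(a,e)
round 2: derive anc(d,f) via R1 from anc(d,a), anc(a,f)
round 2: derive anc(d,g) via R1 from anc(d,a), anc(a,g)
round 2: derive anc(e,b) via R1 from anc(e,d), anc(d,b)
round 2: derive anc(e,c) via R1 from anc(e,a), anc(a,c)
round 2: derive anc(e,g) via R1 from anc(e,a), anc(a,g)
round 2: derive anc(e,j) via R1 from anc(e,d), anc(d,j)
round 2: derive anc(g,d) via R1 from anc(g,e), anc(e,d)
round 2: derive anc(g,h) via R1 from anc(g,e), anc(e,h)
round 2: derive anc(h,a) via R1 from anc(h,d), anc(d,a)
round 2: derive anc(h,b) via R1 from anc(h,d), anc(d,b)
round 2: derive anc(h,h) via R1 from anc(h,d), anc(d,h)
round 2: derive anc(h,j) via R1 from anc(h,d), anc(d,j)
round 2: derive anc(j,j) via R1 from anc(j,b), anc(b,j)
round 3: derive anc(a,b) via R1 from anc(a,d), anc(d,b)
round 3: derive anc(a,j) via R1 from anc(a,d), anc(d,j)
round 3: derive anc(g,b) via R1 from anc(g,d), anc(d,b)
round 3: derive anc(g,j) via R1 from anc(g,d), anc(d,j)
round 3: derive anc(h,e) via R1 from anc(h,a), anc(a,e)
round 3: derive anc(h,f) via R1 from anc(h,a), anc(a,f)
round 3: derive anc(h,g) via R1 from anc(h,a), anc(a,g)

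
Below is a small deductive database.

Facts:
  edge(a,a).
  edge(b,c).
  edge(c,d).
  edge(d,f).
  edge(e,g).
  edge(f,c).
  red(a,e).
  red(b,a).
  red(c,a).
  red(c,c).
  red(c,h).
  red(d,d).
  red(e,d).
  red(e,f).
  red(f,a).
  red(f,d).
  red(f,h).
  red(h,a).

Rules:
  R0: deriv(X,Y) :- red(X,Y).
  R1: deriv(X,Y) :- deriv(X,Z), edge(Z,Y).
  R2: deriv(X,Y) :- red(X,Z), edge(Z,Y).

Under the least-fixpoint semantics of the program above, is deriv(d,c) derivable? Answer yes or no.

round 1: derive deriv(a,e) via R0 from red(a,e)
round 1: derive deriv(b,a) via R0 from red(b,a)
round 1: derive deriv(c,a) via R0 from red(c,a)
round 1: derive deriv(c,c) via R0 from red(c,c)
round 1: derive deriv(c,h) via R0 from red(c,h)
round 1: derive deriv(d,d) via R0 from red(d,d)
round 1: derive deriv(e,d) via R0 from red(e,d)
round 1: derive deriv(e,f) via R0 from red(e,f)
round 1: derive deriv(f,a) via R0 from red(f,a)
round 1: derive deriv(f,d) via R0 from red(f,d)
round 1: derive deriv(f,h) via R0 from red(f,h)
round 1: derive deriv(h,a) via R0 from red(h,a)
round 1: derive deriv(a,g) via R2 from red(a,e), edge(e,g)
round 1: derive deriv(c,d) via R2 from red(c,c), edge(c,d)
round 1: derive deriv(d,f) via R2 from red(d,d), edge(d,f)
round 1: derive deriv(e,c) via R2 from red(e,f), edge(f,c)
round 1: derive deriv(f,f) via R2 from red(f,d), edge(d,f)
round 2: derive deriv(c,f) via R1 from deriv(c,d), edge(d,f)
round 2: derive deriv(d,c) via R1 from deriv(d,f), edge(f,c)
round 2: derive deriv(f,c) via R1 from deriv(f,f), edge(f,c)

yes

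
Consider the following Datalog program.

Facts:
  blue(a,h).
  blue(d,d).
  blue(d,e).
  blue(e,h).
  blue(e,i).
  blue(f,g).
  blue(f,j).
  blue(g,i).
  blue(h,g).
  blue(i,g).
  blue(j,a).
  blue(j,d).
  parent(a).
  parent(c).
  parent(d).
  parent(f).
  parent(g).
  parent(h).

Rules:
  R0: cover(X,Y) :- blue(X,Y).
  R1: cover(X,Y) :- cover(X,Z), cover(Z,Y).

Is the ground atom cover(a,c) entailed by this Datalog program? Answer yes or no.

no

round 1: derive cover(a,h) via R0 from blue(a,h)
round 1: derive cover(d,d) via R0 from blue(d,d)
round 1: derive cover(d,e) via R0 from blue(d,e)
round 1: derive cover(e,h) via R0 from blue(e,h)
round 1: derive cover(e,i) via R0 from blue(e,i)
round 1: derive cover(f,g) via R0 from blue(f,g)
round 1: derive cover(f,j) via R0 from blue(f,j)
round 1: derive cover(g,i) via R0 from blue(g,i)
round 1: derive cover(h,g) via R0 from blue(h,g)
round 1: derive cover(i,g) via R0 from blue(i,g)
round 1: derive cover(j,a) via R0 from blue(j,a)
round 1: derive cover(j,d) via R0 from blue(j,d)
round 2: derive cover(a,g) via R1 from cover(a,h), cover(h,g)
round 2: derive cover(d,h) via R1 from cover(d,e), cover(e,h)
round 2: derive cover(d,i) via R1 from cover(d,e), cover(e,i)
round 2: derive cover(e,g) via R1 from cover(e,h), cover(h,g)
round 2: derive cover(f,a) via R1 from cover(f,j), cover(j,a)
round 2: derive cover(f,d) via R1 from cover(f,j), cover(j,d)
round 2: derive cover(f,i) via R1 from cover(f,g), cover(g,i)
round 2: derive cover(g,g) via R1 from cover(g,i), cover(i,g)
round 2: derive cover(h,i) via R1 from cover(h,g), cover(g,i)
round 2: derive cover(i,i) via R1 from cover(i,g), cover(g,i)
round 2: derive cover(j,e) via R1 from cover(j,d), cover(d,e)
round 2: derive cover(j,h) via R1 from cover(j,a), cover(a,h)
round 3: derive cover(a,i) via R1 from cover(a,g), cover(g,i)
round 3: derive cover(d,g) via R1 from cover(d,e), cover(e,g)
round 3: derive cover(f,e) via R1 from cover(f,d), cover(d,e)
round 3: derive cover(f,h) via R1 from cover(f,a), cover(a,h)
round 3: derive cover(j,g) via R1 from cover(j,a), cover(a,g)
round 3: derive cover(j,i) via R1 from cover(j,d), cover(d,i)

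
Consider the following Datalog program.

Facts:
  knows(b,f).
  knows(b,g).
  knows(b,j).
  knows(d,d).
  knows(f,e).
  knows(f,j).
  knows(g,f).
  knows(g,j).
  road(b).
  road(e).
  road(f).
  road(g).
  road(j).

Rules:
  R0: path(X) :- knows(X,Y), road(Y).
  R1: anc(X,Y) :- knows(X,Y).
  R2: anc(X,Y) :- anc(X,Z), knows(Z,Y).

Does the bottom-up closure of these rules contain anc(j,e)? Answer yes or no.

round 1: derive anc(b,f) via R1 from knows(b,f)
round 1: derive anc(b,g) via R1 from knows(b,g)
round 1: derive anc(b,j) via R1 from knows(b,j)
round 1: derive anc(d,d) via R1 from knows(d,d)
round 1: derive anc(f,e) via R1 from knows(f,e)
round 1: derive anc(f,j) via R1 from knows(f,j)
round 1: derive anc(g,f) via R1 from knows(g,f)
round 1: derive anc(g,j) via R1 from knows(g,j)
round 2: derive anc(b,e) via R2 from anc(b,f), knows(f,e)
round 2: derive anc(g,e) via R2 from anc(g,f), knows(f,e)

no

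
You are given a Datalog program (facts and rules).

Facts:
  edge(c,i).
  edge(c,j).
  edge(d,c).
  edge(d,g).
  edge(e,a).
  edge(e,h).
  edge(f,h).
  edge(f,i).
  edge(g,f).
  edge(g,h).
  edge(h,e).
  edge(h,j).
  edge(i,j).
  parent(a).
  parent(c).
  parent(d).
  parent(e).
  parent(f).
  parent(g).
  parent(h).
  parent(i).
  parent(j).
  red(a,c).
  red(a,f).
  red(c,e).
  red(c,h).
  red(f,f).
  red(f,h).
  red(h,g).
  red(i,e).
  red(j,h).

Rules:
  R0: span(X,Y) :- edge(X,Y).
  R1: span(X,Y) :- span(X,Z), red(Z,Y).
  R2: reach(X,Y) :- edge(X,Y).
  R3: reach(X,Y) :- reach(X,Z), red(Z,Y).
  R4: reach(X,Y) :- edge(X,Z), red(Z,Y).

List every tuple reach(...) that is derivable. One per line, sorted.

reach(c,e)
reach(c,g)
reach(c,h)
reach(c,i)
reach(c,j)
reach(d,c)
reach(d,e)
reach(d,g)
reach(d,h)
reach(e,a)
reach(e,c)
reach(e,e)
reach(e,f)
reach(e,g)
reach(e,h)
reach(f,e)
reach(f,g)
reach(f,h)
reach(f,i)
reach(g,f)
reach(g,g)
reach(g,h)
reach(h,e)
reach(h,g)
reach(h,h)
reach(h,j)
reach(i,g)
reach(i,h)
reach(i,j)

round 1: derive reach(c,i) via R2 from edge(c,i)
round 1: derive reach(c,j) via R2 from edge(c,j)
round 1: derive reach(d,c) via R2 from edge(d,c)
round 1: derive reach(d,g) via R2 from edge(d,g)
round 1: derive reach(e,a) via R2 from edge(e,a)
round 1: derive reach(e,h) via R2 from edge(e,h)
round 1: derive reach(f,h) via R2 from edge(f,h)
round 1: derive reach(f,i) via R2 from edge(f,i)
round 1: derive reach(g,f) via R2 from edge(g,f)
round 1: derive reach(g,h) via R2 from edge(g,h)
round 1: derive reach(h,e) via R2 from edge(h,e)
round 1: derive reach(h,j) via R2 from edge(h,j)
round 1: derive reach(i,j) via R2 from edge(i,j)
round 1: derive reach(c,e) via R4 from edge(c,i), red(i,e)
round 1: derive reach(c,h) via R4 from edge(c,j), red(j,h)
round 1: derive reach(d,e) via R4 from edge(d,c), red(c,e)
round 1: derive reach(d,h) via R4 from edge(d,c), red(c,h)
round 1: derive reach(e,c) via R4 from edge(e,a), red(a,c)
round 1: derive reach(e,f) via R4 from edge(e,a), red(a,f)
round 1: derive reach(e,g) via R4 from edge(e,h), red(h,g)
round 1: derive reach(f,e) via R4 from edge(f,i), red(i,e)
round 1: derive reach(f,g) via R4 from edge(f,h), red(h,g)
round 1: derive reach(g,g) via R4 from edge(g,h), red(h,g)
round 1: derive reach(h,h) via R4 from edge(h,j), red(j,h)
round 1: derive reach(i,h) via R4 from edge(i,j), red(j,h)
round 2: derive reach(c,g) via R3 from reach(c,h), red(h,g)
round 2: derive reach(e,e) via R3 from reach(e,c), red(c,e)
round 2: derive reach(h,g) via R3 from reach(h,h), red(h,g)
round 2: derive reach(i,g) via R3 from reach(i,h), red(h,g)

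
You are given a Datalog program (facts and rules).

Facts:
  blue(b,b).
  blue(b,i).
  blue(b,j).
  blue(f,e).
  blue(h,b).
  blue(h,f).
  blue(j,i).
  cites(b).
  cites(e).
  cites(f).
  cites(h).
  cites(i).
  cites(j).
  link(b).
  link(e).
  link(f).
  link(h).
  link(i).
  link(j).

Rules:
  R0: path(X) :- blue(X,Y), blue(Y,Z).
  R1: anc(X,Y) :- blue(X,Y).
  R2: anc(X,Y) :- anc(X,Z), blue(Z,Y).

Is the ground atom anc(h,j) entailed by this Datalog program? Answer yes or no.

round 1: derive anc(b,b) via R1 from blue(b,b)
round 1: derive anc(b,i) via R1 from blue(b,i)
round 1: derive anc(b,j) via R1 from blue(b,j)
round 1: derive anc(f,e) via R1 from blue(f,e)
round 1: derive anc(h,b) via R1 from blue(h,b)
round 1: derive anc(h,f) via R1 from blue(h,f)
round 1: derive anc(j,i) via R1 from blue(j,i)
round 2: derive anc(h,e) via R2 from anc(h,f), blue(f,e)
round 2: derive anc(h,i) via R2 from anc(h,b), blue(b,i)
round 2: derive anc(h,j) via R2 from anc(h,b), blue(b,j)

yes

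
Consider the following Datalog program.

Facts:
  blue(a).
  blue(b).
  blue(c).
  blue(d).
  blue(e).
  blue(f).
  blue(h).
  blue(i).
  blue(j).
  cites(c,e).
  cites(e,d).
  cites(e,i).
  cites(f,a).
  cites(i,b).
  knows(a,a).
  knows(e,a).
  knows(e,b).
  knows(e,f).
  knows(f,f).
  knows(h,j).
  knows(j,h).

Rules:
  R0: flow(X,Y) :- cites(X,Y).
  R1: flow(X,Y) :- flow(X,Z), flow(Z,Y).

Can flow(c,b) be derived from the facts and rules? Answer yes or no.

yes

round 1: derive flow(c,e) via R0 from cites(c,e)
round 1: derive flow(e,d) via R0 from cites(e,d)
round 1: derive flow(e,i) via R0 from cites(e,i)
round 1: derive flow(f,a) via R0 from cites(f,a)
round 1: derive flow(i,b) via R0 from cites(i,b)
round 2: derive flow(c,d) via R1 from flow(c,e), flow(e,d)
round 2: derive flow(c,i) via R1 from flow(c,e), flow(e,i)
round 2: derive flow(e,b) via R1 from flow(e,i), flow(i,b)
round 3: derive flow(c,b) via R1 from flow(c,e), flow(e,b)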